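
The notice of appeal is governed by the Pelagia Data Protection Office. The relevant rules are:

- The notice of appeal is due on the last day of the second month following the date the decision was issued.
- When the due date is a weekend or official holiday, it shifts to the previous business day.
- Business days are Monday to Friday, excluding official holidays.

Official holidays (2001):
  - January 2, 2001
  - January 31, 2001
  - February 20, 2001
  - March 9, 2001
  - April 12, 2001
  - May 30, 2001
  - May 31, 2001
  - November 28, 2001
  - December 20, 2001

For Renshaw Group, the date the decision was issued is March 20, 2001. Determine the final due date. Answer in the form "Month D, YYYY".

May 29, 2001

The second month after March 20, 2001 is May 2001, whose last day is May 31, 2001.
May 31, 2001 is a listed holiday; the preceding business day is May 29, 2001 (Tuesday).
So the filing is due May 29, 2001.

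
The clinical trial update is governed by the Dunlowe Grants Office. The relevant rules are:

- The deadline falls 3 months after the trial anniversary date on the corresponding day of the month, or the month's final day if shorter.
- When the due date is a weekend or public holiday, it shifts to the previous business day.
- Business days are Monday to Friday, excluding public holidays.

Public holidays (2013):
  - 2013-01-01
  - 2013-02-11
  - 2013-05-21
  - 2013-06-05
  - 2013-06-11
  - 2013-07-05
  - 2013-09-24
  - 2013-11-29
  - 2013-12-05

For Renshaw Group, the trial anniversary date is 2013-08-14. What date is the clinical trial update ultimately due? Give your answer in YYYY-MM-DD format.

2013-11-14

3 months from 2013-08-14 is 2013-11-14.
Since 2013-11-14 is a Thursday and not a holiday, the date is unchanged.
Deadline: 2013-11-14.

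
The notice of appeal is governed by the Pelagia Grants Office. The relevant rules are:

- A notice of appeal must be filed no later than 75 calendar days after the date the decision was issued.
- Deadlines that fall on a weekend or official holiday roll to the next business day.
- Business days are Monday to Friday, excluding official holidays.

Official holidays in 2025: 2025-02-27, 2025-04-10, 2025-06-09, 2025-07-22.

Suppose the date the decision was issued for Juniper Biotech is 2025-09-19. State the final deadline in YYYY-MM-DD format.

2025-12-03

Trigger date 2025-09-19 + 75 calendar days = 2025-12-03.
2025-12-03 (Wednesday) is already a business day.
Final deadline: 2025-12-03.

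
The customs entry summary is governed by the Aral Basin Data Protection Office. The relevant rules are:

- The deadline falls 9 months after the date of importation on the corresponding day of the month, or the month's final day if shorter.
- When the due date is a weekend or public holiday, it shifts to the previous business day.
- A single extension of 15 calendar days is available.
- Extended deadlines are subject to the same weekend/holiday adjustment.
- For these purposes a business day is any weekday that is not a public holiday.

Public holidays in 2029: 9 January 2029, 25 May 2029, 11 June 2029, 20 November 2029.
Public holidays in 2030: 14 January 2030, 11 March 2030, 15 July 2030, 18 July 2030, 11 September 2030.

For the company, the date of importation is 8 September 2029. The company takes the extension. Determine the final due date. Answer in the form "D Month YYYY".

Moving 9 months forward from 8 September 2029 on the corresponding day gives 8 June 2030.
Because 8 June 2030 is a Saturday, the deadline becomes 7 June 2030 (Friday).
Applying the 15-calendar-day extension: 7 June 2030 + 15 days = 22 June 2030.
22 June 2030 is a Saturday, so it moves to the preceding business day, 21 June 2030 (Friday).
Final deadline: 21 June 2030.

21 June 2030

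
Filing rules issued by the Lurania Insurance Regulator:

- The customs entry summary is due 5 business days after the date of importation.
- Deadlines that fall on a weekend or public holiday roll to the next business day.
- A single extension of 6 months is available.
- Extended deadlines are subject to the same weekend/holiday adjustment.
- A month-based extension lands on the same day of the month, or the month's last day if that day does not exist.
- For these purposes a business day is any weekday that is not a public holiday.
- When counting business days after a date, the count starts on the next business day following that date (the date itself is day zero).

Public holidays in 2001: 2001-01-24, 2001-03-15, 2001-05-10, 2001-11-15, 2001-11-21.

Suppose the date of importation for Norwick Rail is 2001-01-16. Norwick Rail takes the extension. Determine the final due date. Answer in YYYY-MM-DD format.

2001-07-23

5 business days after 2001-01-16, excluding weekends and holidays, is 2001-01-23.
Since 2001-01-23 is a Tuesday and not a holiday, the date is unchanged.
Add 6 months to 2001-01-23: 2001-07-23.
2001-07-23 is a Monday and not a listed holiday, so it stands.
The final due date is 2001-07-23.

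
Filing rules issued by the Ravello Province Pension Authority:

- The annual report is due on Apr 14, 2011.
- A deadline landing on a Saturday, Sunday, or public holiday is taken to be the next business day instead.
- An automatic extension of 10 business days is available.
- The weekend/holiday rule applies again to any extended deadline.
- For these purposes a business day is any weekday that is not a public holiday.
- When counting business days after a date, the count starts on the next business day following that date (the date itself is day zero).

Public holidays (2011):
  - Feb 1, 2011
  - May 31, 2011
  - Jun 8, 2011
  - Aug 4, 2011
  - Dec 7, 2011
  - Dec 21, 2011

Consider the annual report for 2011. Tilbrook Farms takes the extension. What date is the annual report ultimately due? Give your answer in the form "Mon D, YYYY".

Apr 28, 2011

The statutory due date is Apr 14, 2011.
Apr 14, 2011 (Thursday) is already a business day.
Applying the 10-business-day extension: 10 business days after Apr 14, 2011 is Apr 28, 2011.
Apr 28, 2011 (Thursday) is already a business day.
Deadline: Apr 28, 2011.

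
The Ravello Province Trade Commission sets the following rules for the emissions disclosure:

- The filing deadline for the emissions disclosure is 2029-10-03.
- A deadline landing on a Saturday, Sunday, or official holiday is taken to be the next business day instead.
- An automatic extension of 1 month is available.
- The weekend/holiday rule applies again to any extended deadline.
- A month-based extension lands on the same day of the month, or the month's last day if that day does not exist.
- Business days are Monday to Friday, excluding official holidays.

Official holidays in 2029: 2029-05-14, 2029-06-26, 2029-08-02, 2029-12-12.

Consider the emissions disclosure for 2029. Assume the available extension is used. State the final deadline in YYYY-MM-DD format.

2029-11-05

Start from the fixed due date, 2029-10-03.
2029-10-03 falls on a Wednesday, which is a business day, so no adjustment is needed.
Add 1 month to 2029-10-03: 2029-11-03.
2029-11-03 is a Saturday; the next business day is 2029-11-05 (Monday).
Deadline: 2029-11-05.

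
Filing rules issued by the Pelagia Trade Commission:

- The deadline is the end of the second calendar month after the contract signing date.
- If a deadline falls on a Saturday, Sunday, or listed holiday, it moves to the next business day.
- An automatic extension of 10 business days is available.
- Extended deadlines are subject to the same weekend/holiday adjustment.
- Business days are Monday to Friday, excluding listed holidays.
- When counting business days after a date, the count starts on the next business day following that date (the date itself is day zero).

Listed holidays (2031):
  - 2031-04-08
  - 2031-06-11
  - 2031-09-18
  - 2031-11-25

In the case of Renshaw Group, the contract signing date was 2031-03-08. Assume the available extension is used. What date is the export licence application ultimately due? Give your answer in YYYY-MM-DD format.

2 months after 2031-03-08 falls in May 2031; the last day of that month is 2031-05-31.
2031-05-31 is a Saturday; the next business day is 2031-06-02 (Monday).
Counting 10 further business days from 2031-06-02 reaches 2031-06-17.
2031-06-17 falls on a Tuesday, which is a business day, so no adjustment is needed.
So the filing is due 2031-06-17.

2031-06-17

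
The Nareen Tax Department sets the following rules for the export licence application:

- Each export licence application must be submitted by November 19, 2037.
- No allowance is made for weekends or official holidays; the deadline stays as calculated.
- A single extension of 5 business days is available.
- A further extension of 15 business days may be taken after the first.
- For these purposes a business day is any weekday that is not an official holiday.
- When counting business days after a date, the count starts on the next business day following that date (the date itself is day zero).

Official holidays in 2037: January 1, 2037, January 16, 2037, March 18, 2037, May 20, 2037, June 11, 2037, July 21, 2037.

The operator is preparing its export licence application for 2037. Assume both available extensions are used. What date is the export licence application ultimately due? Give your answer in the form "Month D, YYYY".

December 17, 2037

The statutory due date is November 19, 2037.
November 19, 2037 is a Thursday; no weekend or holiday adjustment applies.
Applying the 5-business-day extension: 5 business days after November 19, 2037 is November 26, 2037.
November 26, 2037 falls on a Thursday. The rules make no weekend/holiday allowance, so it remains November 26, 2037.
Applying the 15-business-day extension: 15 business days after November 26, 2037 is December 17, 2037.
December 17, 2037 is a Thursday; no weekend or holiday adjustment applies.
Final deadline: December 17, 2037.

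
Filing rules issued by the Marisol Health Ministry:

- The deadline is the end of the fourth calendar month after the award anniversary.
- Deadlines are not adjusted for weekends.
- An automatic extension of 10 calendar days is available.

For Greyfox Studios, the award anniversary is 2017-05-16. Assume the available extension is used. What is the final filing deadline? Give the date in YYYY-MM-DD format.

4 months after 2017-05-16 is September 2017; that month ends on 2017-09-30.
2017-09-30 is a Saturday; no weekend or holiday adjustment applies.
With the 10-day extension, 2017-09-30 becomes 2017-10-10.
2017-10-10 falls on a Tuesday. The rules make no weekend/holiday allowance, so it remains 2017-10-10.
Deadline: 2017-10-10.

2017-10-10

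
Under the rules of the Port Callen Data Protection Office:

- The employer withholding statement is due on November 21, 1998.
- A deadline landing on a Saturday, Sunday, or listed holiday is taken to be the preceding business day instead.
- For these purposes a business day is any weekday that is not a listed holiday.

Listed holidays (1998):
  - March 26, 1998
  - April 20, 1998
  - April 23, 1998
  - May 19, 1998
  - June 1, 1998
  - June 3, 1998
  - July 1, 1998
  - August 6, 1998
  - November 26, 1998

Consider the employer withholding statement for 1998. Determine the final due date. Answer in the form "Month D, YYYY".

November 20, 1998

The statutory due date is November 21, 1998.
Because November 21, 1998 is a Saturday, the deadline becomes November 20, 1998 (Friday).
So the filing is due November 20, 1998.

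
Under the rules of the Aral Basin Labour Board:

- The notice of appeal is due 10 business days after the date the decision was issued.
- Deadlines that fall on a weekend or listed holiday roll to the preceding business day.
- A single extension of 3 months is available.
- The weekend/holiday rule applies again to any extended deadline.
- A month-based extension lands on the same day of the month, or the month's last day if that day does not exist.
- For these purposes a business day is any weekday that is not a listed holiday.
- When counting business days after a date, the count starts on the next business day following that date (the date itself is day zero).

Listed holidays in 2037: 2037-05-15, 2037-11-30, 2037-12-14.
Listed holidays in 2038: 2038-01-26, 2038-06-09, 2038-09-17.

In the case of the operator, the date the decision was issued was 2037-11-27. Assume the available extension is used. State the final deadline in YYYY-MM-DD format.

Starting the day after 2037-11-27 and counting 10 business days lands on 2037-12-15.
2037-12-15 falls on a Tuesday, which is a business day, so no adjustment is needed.
Applying the 3 months extension: 3 months after 2037-12-15 is 2038-03-15.
2038-03-15 is a Monday and not a listed holiday, so it stands.
Deadline: 2038-03-15.

2038-03-15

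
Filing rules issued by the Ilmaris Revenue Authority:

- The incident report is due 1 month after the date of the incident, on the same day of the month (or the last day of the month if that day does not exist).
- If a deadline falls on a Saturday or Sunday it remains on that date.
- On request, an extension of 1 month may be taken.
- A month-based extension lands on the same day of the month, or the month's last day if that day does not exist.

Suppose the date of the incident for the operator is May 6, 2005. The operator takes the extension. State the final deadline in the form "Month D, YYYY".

July 6, 2005

1 month after May 6, 2005, on the same day of the month, is June 6, 2005.
June 6, 2005 falls on a Monday. The rules make no weekend/holiday allowance, so it remains June 6, 2005.
Add 1 month to June 6, 2005: July 6, 2005.
July 6, 2005 falls on a Wednesday. The rules make no weekend/holiday allowance, so it remains July 6, 2005.
So the filing is due July 6, 2005.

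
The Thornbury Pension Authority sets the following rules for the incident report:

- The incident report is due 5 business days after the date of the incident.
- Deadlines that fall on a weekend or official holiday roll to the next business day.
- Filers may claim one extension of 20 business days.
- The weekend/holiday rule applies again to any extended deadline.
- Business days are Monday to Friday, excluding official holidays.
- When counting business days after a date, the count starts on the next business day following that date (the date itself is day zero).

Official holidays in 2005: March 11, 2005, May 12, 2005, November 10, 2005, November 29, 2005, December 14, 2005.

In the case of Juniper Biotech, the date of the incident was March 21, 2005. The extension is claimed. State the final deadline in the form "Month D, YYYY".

5 business days after March 21, 2005, excluding weekends and holidays, is March 28, 2005.
March 28, 2005 is a Monday and not a listed holiday, so it stands.
Counting 20 further business days from March 28, 2005 reaches April 25, 2005.
April 25, 2005 falls on a Monday, which is a business day, so no adjustment is needed.
The final due date is April 25, 2005.

April 25, 2005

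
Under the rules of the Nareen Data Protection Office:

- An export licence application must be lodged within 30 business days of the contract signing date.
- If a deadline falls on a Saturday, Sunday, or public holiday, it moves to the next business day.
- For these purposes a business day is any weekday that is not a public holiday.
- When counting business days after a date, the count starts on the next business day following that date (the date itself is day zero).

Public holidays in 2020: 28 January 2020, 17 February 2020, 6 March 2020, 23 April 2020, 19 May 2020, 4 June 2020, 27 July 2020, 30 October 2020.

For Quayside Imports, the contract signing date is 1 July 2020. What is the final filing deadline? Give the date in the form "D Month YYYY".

Counting 30 business days after 1 July 2020 (skipping weekends and listed holidays) reaches 13 August 2020.
13 August 2020 is a Thursday and not a listed holiday, so it stands.
The final due date is 13 August 2020.

13 August 2020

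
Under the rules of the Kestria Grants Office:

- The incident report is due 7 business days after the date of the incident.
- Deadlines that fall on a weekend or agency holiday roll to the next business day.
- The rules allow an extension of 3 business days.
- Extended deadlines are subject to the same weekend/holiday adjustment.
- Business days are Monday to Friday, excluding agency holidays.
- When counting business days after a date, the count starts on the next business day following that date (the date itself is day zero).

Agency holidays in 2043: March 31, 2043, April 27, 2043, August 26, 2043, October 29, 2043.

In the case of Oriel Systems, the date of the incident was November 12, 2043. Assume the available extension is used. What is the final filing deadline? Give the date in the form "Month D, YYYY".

November 26, 2043

7 business days after November 12, 2043, excluding weekends and holidays, is November 23, 2043.
Since November 23, 2043 is a Monday and not a holiday, the date is unchanged.
Applying the 3-business-day extension: 3 business days after November 23, 2043 is November 26, 2043.
Since November 26, 2043 is a Thursday and not a holiday, the date is unchanged.
Final deadline: November 26, 2043.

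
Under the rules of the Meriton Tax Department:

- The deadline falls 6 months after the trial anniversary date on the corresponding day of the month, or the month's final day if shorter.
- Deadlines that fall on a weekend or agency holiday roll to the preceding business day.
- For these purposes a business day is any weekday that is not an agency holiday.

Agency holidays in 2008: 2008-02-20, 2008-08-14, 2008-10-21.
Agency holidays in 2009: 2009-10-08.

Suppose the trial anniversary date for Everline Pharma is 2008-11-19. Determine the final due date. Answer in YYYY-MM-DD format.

2009-05-19

6 months after 2008-11-19, on the same day of the month, is 2009-05-19.
2009-05-19 (Tuesday) is already a business day.
So the filing is due 2009-05-19.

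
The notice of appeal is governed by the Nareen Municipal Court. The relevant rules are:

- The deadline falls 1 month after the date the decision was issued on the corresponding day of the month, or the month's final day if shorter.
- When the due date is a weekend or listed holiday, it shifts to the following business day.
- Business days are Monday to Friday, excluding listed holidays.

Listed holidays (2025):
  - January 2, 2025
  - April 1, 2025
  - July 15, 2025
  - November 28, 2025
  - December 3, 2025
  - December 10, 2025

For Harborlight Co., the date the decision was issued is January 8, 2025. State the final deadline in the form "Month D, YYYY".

February 10, 2025

Moving 1 month forward from January 8, 2025 on the corresponding day gives February 8, 2025.
February 8, 2025 is a Saturday, so it moves to the next business day, February 10, 2025 (Monday).
Deadline: February 10, 2025.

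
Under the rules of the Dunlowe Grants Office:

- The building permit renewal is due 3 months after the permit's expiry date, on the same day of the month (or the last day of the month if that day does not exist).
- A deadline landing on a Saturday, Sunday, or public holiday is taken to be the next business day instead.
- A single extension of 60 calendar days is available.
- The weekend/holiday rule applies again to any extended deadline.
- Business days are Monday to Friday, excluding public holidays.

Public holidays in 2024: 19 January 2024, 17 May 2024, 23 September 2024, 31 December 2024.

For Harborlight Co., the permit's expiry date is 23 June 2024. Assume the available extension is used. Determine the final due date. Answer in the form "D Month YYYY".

25 November 2024

3 months after 23 June 2024, on the same day of the month, is 23 September 2024.
23 September 2024 is a listed holiday; the next business day is 24 September 2024 (Tuesday).
Applying the 60-calendar-day extension: 24 September 2024 + 60 days = 23 November 2024.
23 November 2024 is a Saturday, so it moves to the next business day, 25 November 2024 (Monday).
Final deadline: 25 November 2024.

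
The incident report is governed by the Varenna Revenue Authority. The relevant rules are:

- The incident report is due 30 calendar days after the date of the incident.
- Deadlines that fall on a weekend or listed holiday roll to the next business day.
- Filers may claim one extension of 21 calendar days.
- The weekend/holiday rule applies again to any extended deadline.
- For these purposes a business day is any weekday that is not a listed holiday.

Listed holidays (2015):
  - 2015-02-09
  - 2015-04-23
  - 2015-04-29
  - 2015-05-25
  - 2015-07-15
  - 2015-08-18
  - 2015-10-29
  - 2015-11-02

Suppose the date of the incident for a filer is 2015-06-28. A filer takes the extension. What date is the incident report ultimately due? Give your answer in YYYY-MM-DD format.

2015-08-19

Adding 30 calendar days to 2015-06-28 gives 2015-07-28.
Since 2015-07-28 is a Tuesday and not a holiday, the date is unchanged.
With the 21-day extension, 2015-07-28 becomes 2015-08-18.
2015-08-18 is a listed holiday; the next business day is 2015-08-19 (Wednesday).
Final deadline: 2015-08-19.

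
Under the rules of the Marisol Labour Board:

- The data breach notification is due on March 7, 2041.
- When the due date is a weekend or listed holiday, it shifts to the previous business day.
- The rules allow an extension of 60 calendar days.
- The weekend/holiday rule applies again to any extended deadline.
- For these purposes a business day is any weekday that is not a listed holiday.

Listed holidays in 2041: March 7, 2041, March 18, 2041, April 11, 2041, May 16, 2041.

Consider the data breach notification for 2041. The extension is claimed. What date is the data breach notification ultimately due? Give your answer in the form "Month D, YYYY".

May 3, 2041

The statutory due date is March 7, 2041.
March 7, 2041 is a listed holiday; the preceding business day is March 6, 2041 (Wednesday).
The 60-calendar-day extension moves the deadline from March 6, 2041 to May 5, 2041.
May 5, 2041 is a Sunday, so it moves to the preceding business day, May 3, 2041 (Friday).
Final deadline: May 3, 2041.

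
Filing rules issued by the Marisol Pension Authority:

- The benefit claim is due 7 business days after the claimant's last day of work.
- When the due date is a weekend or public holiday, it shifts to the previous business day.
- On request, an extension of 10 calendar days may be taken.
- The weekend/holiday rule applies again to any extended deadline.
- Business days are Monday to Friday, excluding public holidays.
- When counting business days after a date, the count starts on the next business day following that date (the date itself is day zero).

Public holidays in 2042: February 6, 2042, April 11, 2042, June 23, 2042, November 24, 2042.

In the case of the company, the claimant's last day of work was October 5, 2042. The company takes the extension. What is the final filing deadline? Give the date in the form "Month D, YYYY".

October 24, 2042

Starting the day after October 5, 2042 and counting 7 business days lands on October 14, 2042.
October 14, 2042 (Tuesday) is already a business day.
With the 10-day extension, October 14, 2042 becomes October 24, 2042.
Since October 24, 2042 is a Friday and not a holiday, the date is unchanged.
So the filing is due October 24, 2042.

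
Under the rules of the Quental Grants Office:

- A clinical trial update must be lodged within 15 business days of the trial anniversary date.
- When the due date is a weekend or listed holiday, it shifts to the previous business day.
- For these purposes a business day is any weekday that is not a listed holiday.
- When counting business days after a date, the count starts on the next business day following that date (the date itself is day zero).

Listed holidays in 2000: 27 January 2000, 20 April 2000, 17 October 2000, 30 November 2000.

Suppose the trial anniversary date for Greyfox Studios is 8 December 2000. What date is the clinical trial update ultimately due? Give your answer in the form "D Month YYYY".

29 December 2000

15 business days after 8 December 2000, excluding weekends and holidays, is 29 December 2000.
29 December 2000 (Friday) is already a business day.
Deadline: 29 December 2000.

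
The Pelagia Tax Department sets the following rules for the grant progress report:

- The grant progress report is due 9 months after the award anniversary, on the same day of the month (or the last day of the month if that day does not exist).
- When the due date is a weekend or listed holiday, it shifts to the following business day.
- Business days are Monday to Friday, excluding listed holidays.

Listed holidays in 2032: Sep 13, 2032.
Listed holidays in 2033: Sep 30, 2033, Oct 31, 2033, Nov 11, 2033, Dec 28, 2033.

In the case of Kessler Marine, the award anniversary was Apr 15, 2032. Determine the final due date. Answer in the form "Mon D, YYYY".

9 months from Apr 15, 2032 is Jan 15, 2033.
Jan 15, 2033 falls on a Saturday. Rolling to the next business day gives Jan 17, 2033, a Monday.
Deadline: Jan 17, 2033.

Jan 17, 2033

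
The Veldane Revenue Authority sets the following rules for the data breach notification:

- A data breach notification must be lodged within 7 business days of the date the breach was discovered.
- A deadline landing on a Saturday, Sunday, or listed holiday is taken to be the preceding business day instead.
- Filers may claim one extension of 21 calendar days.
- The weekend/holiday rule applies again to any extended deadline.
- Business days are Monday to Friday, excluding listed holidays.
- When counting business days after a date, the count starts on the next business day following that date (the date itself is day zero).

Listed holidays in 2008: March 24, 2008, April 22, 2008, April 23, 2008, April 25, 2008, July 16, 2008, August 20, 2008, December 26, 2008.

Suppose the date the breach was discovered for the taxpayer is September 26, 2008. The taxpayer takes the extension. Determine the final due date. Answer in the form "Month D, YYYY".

October 28, 2008

Counting 7 business days after September 26, 2008 (skipping weekends and listed holidays) reaches October 7, 2008.
October 7, 2008 falls on a Tuesday, which is a business day, so no adjustment is needed.
Add the 21 calendar-day extension to October 7, 2008: October 28, 2008.
Since October 28, 2008 is a Tuesday and not a holiday, the date is unchanged.
The final due date is October 28, 2008.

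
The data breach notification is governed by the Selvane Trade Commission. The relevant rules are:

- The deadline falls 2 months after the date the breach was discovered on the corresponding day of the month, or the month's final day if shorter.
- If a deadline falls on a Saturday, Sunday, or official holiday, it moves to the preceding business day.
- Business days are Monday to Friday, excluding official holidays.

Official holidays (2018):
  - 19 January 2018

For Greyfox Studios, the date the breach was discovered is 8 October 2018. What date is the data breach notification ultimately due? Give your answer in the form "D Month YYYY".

2 months after 8 October 2018, on the same day of the month, is 8 December 2018.
8 December 2018 falls on a Saturday. Rolling to the preceding business day gives 7 December 2018, a Friday.
The final due date is 7 December 2018.

7 December 2018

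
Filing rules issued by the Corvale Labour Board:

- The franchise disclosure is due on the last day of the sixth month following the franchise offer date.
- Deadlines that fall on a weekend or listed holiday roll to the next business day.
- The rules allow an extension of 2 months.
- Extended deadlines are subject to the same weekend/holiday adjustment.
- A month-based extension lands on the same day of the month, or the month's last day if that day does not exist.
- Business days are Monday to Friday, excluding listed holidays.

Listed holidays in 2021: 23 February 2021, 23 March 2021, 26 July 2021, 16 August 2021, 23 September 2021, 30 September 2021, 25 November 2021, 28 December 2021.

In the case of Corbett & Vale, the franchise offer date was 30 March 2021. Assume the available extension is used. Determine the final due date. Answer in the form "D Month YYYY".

6 months after 30 March 2021 is September 2021; that month ends on 30 September 2021.
Because 30 September 2021 is a listed holiday, the deadline becomes 1 October 2021 (Friday).
Add 2 months to 1 October 2021: 1 December 2021.
1 December 2021 falls on a Wednesday, which is a business day, so no adjustment is needed.
The final due date is 1 December 2021.

1 December 2021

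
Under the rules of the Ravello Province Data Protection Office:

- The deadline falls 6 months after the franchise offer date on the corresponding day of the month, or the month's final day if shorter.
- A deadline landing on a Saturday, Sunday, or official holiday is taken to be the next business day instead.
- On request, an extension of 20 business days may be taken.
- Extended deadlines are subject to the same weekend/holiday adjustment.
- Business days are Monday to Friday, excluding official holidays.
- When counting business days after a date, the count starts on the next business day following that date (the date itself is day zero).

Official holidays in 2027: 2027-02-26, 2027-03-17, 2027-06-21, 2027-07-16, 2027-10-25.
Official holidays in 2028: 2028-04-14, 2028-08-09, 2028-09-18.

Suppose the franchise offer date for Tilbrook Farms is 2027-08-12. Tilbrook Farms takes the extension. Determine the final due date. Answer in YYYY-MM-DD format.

6 months after 2027-08-12, on the same day of the month, is 2028-02-12.
Because 2028-02-12 is a Saturday, the deadline becomes 2028-02-14 (Monday).
Counting 20 further business days from 2028-02-14 reaches 2028-03-13.
2028-03-13 falls on a Monday, which is a business day, so no adjustment is needed.
So the filing is due 2028-03-13.

2028-03-13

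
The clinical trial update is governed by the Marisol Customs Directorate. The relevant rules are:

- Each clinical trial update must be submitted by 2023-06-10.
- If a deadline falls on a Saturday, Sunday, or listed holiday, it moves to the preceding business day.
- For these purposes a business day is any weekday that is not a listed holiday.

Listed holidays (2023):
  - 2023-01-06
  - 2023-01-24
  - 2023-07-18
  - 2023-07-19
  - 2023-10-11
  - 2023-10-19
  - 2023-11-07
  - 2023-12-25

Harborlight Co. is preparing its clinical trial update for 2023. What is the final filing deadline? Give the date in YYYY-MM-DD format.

The statutory due date is 2023-06-10.
Because 2023-06-10 is a Saturday, the deadline becomes 2023-06-09 (Friday).
Final deadline: 2023-06-09.

2023-06-09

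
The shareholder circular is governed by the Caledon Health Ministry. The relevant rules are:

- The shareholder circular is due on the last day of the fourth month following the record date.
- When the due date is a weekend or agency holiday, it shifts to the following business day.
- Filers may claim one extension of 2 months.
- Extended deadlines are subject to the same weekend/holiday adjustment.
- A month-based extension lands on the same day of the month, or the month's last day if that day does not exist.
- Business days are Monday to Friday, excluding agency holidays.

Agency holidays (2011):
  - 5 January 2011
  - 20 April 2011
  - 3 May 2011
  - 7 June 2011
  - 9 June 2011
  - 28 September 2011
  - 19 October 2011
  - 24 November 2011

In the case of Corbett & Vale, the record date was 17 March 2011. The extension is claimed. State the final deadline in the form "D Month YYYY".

3 October 2011

4 months after 17 March 2011 falls in July 2011; the last day of that month is 31 July 2011.
31 July 2011 falls on a Sunday. Rolling to the next business day gives 1 August 2011, a Monday.
Add 2 months to 1 August 2011: 1 October 2011.
1 October 2011 falls on a Saturday. Rolling to the next business day gives 3 October 2011, a Monday.
The final due date is 3 October 2011.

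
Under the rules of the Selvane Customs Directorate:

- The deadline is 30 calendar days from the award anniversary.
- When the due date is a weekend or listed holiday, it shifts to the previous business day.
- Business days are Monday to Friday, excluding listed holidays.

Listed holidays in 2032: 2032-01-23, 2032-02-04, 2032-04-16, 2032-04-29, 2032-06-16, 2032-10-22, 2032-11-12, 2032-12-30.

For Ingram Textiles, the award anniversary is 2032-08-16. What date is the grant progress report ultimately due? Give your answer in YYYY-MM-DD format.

Trigger date 2032-08-16 + 30 calendar days = 2032-09-15.
Since 2032-09-15 is a Wednesday and not a holiday, the date is unchanged.
Final deadline: 2032-09-15.

2032-09-15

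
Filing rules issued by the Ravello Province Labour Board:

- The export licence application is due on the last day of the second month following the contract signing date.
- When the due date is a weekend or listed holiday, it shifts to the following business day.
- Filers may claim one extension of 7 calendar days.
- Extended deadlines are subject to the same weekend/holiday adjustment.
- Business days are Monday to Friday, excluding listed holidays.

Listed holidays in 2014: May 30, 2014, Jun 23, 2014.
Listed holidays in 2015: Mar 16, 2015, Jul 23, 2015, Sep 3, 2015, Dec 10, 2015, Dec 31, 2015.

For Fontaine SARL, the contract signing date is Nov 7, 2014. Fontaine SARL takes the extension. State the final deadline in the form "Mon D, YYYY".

Feb 9, 2015

2 months after Nov 7, 2014 falls in January 2015; the last day of that month is Jan 31, 2015.
Jan 31, 2015 falls on a Saturday. Rolling to the next business day gives Feb 2, 2015, a Monday.
The 7-calendar-day extension moves the deadline from Feb 2, 2015 to Feb 9, 2015.
Feb 9, 2015 is a Monday and not a listed holiday, so it stands.
Deadline: Feb 9, 2015.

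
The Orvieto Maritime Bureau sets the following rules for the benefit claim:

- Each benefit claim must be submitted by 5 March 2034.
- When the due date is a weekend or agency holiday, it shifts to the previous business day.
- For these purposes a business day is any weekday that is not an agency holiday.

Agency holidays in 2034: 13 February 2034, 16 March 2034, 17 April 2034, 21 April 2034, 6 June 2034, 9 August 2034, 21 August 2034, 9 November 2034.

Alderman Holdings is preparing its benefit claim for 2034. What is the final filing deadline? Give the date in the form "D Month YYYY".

The statutory due date is 5 March 2034.
5 March 2034 falls on a Sunday. Rolling to the preceding business day gives 3 March 2034, a Friday.
The final due date is 3 March 2034.

3 March 2034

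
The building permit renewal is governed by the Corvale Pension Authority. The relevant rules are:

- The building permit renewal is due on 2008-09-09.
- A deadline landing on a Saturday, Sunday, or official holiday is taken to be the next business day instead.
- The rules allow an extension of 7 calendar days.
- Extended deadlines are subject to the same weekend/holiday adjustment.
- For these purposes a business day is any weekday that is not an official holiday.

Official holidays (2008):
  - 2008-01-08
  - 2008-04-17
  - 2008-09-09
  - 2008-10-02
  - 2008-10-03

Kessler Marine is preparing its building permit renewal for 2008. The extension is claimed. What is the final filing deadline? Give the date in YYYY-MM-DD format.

The stated deadline is 2008-09-09.
2008-09-09 is a listed holiday, so it moves to the next business day, 2008-09-10 (Wednesday).
The 7-calendar-day extension moves the deadline from 2008-09-10 to 2008-09-17.
2008-09-17 falls on a Wednesday, which is a business day, so no adjustment is needed.
Final deadline: 2008-09-17.

2008-09-17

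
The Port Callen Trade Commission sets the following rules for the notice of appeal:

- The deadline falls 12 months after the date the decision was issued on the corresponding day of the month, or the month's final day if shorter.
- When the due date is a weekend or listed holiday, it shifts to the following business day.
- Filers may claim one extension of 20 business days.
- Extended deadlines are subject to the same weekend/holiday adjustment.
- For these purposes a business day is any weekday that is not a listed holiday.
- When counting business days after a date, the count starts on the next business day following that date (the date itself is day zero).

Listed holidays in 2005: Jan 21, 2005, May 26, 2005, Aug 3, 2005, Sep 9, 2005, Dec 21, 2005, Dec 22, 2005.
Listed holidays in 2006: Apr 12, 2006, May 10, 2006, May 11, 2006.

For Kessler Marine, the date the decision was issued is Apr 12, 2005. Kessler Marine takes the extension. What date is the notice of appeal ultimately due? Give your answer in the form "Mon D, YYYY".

May 15, 2006

12 months after Apr 12, 2005, on the same day of the month, is Apr 12, 2006.
Because Apr 12, 2006 is a listed holiday, the deadline becomes Apr 13, 2006 (Thursday).
The 20-business-day extension runs from Apr 13, 2006 to May 15, 2006.
Since May 15, 2006 is a Monday and not a holiday, the date is unchanged.
Final deadline: May 15, 2006.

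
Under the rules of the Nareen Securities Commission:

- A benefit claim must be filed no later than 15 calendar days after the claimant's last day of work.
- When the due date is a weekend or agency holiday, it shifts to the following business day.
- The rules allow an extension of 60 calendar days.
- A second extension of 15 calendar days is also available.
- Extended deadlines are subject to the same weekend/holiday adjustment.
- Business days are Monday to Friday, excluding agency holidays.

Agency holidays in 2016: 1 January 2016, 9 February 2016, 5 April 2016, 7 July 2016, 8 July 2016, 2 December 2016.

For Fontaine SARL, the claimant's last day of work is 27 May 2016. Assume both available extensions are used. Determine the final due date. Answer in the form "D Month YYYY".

Trigger date 27 May 2016 + 15 calendar days = 11 June 2016.
Because 11 June 2016 is a Saturday, the deadline becomes 13 June 2016 (Monday).
Add the 60 calendar-day extension to 13 June 2016: 12 August 2016.
12 August 2016 (Friday) is already a business day.
Add the 15 calendar-day extension to 12 August 2016: 27 August 2016.
27 August 2016 falls on a Saturday. Rolling to the next business day gives 29 August 2016, a Monday.
So the filing is due 29 August 2016.

29 August 2016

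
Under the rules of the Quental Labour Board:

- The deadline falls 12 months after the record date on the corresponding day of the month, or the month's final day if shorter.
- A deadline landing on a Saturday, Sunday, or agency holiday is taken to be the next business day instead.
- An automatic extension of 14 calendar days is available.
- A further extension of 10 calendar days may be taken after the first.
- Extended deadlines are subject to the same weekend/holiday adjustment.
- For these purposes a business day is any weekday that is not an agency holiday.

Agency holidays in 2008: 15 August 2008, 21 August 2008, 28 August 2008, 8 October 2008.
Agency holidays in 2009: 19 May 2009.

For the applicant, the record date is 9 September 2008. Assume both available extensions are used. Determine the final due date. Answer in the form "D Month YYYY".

5 October 2009

Moving 12 months forward from 9 September 2008 on the corresponding day gives 9 September 2009.
Since 9 September 2009 is a Wednesday and not a holiday, the date is unchanged.
Add the 14 calendar-day extension to 9 September 2009: 23 September 2009.
23 September 2009 falls on a Wednesday, which is a business day, so no adjustment is needed.
Applying the 10-calendar-day extension: 23 September 2009 + 10 days = 3 October 2009.
3 October 2009 is a Saturday, so it moves to the next business day, 5 October 2009 (Monday).
So the filing is due 5 October 2009.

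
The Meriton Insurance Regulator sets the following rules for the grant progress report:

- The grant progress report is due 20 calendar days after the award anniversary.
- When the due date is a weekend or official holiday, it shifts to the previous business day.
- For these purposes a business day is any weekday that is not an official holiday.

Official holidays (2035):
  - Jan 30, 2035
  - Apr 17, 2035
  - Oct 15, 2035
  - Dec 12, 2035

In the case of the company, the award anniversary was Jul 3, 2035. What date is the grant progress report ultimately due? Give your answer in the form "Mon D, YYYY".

20 calendar days after Jul 3, 2035 is Jul 23, 2035.
Since Jul 23, 2035 is a Monday and not a holiday, the date is unchanged.
Final deadline: Jul 23, 2035.

Jul 23, 2035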